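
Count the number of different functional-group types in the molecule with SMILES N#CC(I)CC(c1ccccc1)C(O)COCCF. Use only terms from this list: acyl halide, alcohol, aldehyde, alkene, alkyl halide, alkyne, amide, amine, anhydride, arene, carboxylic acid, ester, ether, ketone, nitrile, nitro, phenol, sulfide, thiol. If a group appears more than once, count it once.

N≡C–: carbon triple-bonded to nitrogen → nitrile.
halogen on an sp³ carbon → alkyl halide.
pendant –C6H5: benzene ring → arene.
–OH on an sp³ carbon → alcohol (secondary).
C–O–C with sp³ carbons on both sides and no adjacent C=O → ether.
halogen on an sp³ carbon → alkyl halide.
Distinct types present: alcohol, alkyl halide, arene, ether, nitrile.

5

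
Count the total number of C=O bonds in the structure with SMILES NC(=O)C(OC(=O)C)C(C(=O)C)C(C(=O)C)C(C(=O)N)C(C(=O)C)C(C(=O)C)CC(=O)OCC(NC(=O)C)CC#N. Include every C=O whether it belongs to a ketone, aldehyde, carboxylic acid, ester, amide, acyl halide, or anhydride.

H2NCO: amide, 1 C=O (running total 1).
CH(OCOCH3): ester, 1 C=O (running total 2).
CH(COCH3): ketone, 1 C=O (running total 3).
CH(COCH3): ketone, 1 C=O (running total 4).
CH(CONH2): amide, 1 C=O (running total 5).
CH(COCH3): ketone, 1 C=O (running total 6).
CH(COCH3): ketone, 1 C=O (running total 7).
CH2COOCH2: ester, 1 C=O (running total 8).
CH(NHCOCH3): amide, 1 C=O (running total 9).

9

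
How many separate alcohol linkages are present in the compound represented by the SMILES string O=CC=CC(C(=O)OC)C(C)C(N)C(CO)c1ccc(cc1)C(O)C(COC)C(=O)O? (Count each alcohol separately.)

2

terminal –CHO: carbonyl C bonded to H and C → aldehyde.
C=C double bond → alkene.
pendant –COOCH3: carbonyl C bonded to C and –OCH3 → ester.
–NH2 on an sp³ carbon with no adjacent C=O → amine.
pendant –CH2OH on an sp³ backbone C → alcohol.
para-disubstituted benzene ring → arene.
–OH on an sp³ carbon → alcohol (secondary).
pendant –CH2OCH3: C–O–C linkage → ether.
–COOH: carbonyl C bonded to –OH and C → carboxylic acid (the –OH is not a separate alcohol).
Alcohol appears at: CH(CH2OH), CH(OH) → 2.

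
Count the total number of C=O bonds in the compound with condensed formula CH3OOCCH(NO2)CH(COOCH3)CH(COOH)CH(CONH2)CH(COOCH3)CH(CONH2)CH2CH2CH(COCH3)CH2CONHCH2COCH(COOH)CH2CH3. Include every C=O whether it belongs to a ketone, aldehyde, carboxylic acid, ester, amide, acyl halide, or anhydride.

10

CH3OOC: ester, 1 C=O (running total 1).
CH(COOCH3): ester, 1 C=O (running total 2).
CH(COOH): carboxylic acid, 1 C=O (running total 3).
CH(CONH2): amide, 1 C=O (running total 4).
CH(COOCH3): ester, 1 C=O (running total 5).
CH(CONH2): amide, 1 C=O (running total 6).
CH(COCH3): ketone, 1 C=O (running total 7).
CH2CONHCH2: amide, 1 C=O (running total 8).
CO: ketone, 1 C=O (running total 9).
CH(COOH): carboxylic acid, 1 C=O (running total 10).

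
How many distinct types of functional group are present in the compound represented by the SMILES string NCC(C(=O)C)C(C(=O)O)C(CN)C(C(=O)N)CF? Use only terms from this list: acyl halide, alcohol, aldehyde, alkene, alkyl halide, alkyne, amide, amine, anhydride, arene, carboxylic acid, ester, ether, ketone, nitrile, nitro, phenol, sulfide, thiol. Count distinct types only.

5

–NH2 on an sp³ carbon with no adjacent C=O → amine.
pendant –COCH3: carbonyl C bonded to two carbons → ketone.
pendant –COOH: carbonyl C bonded to C and –OH → carboxylic acid.
pendant –CH2NH2: N on sp³ C, no adjacent C=O → amine.
pendant –CONH2: carbonyl C bonded to C and N → amide.
halogen on an sp³ carbon → alkyl halide.
Distinct types present: alkyl halide, amide, amine, carboxylic acid, ketone.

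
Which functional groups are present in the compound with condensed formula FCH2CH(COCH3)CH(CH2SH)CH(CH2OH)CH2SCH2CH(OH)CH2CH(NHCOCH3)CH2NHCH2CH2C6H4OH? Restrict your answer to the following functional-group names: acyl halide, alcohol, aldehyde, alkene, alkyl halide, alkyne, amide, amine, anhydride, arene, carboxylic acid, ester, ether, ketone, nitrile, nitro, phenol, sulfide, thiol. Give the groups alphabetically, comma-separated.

alcohol, alkyl halide, amide, amine, arene, ketone, phenol, sulfide, thiol

Taking each segment in turn:
  FCH2: halogen on an sp³ carbon → alkyl halide.
  CH(COCH3): pendant –COCH3: carbonyl C bonded to two carbons → ketone.
  CH(CH2SH): pendant –CH2SH → thiol.
  CH(CH2OH): pendant –CH2OH on an sp³ backbone C → alcohol.
  CH2SCH2: C–S–C linkage → sulfide (thioether).
  CH(OH): –OH on an sp³ carbon → alcohol (secondary).
  CH(NHCOCH3): pendant –NHC(=O)CH3: N bonded to a carbonyl → amide (not amine).
  CH2NHCH2: C–N–C with sp³ carbons and no adjacent C=O → amine (secondary).
  C6H4OH: –OH attached directly to an aromatic ring → phenol (not alcohol); the ring itself is an arene.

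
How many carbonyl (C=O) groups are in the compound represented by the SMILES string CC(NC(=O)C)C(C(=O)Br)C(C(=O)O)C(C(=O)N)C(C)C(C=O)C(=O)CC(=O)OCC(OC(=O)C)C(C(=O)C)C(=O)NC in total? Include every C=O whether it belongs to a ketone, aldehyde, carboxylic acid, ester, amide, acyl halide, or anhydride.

CH(NHCOCH3): amide, 1 C=O (running total 1).
CH(COBr): acyl halide, 1 C=O (running total 2).
CH(COOH): carboxylic acid, 1 C=O (running total 3).
CH(CONH2): amide, 1 C=O (running total 4).
CH(CHO): aldehyde, 1 C=O (running total 5).
CO: ketone, 1 C=O (running total 6).
CH2COOCH2: ester, 1 C=O (running total 7).
CH(OCOCH3): ester, 1 C=O (running total 8).
CH(COCH3): ketone, 1 C=O (running total 9).
CONHCH3: amide, 1 C=O (running total 10).

10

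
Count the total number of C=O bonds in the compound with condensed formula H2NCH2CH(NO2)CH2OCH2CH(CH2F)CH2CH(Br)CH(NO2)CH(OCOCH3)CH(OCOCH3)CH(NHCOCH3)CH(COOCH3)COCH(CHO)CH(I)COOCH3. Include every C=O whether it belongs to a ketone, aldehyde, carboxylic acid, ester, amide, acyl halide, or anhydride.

CH(OCOCH3): ester, 1 C=O (running total 1).
CH(OCOCH3): ester, 1 C=O (running total 2).
CH(NHCOCH3): amide, 1 C=O (running total 3).
CH(COOCH3): ester, 1 C=O (running total 4).
CO: ketone, 1 C=O (running total 5).
CH(CHO): aldehyde, 1 C=O (running total 6).
COOCH3: ester, 1 C=O (running total 7).

7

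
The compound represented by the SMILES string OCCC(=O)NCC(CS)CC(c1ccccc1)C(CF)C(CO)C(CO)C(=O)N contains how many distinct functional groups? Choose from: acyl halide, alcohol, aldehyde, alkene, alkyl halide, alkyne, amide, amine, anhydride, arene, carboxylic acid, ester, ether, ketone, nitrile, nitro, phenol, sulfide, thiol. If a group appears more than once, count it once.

HO– on an sp³ carbon → alcohol.
–C(=O)–N– linkage → amide (the N is not an amine).
pendant –CH2SH → thiol.
pendant –C6H5: benzene ring → arene.
pendant –CH2X: halogen on sp³ carbon → alkyl halide.
pendant –CH2OH on an sp³ backbone C → alcohol.
pendant –CH2OH on an sp³ backbone C → alcohol.
–C(=O)NH2: carbonyl C bonded to C and to N → amide (the N is not a separate amine).
Distinct types present: alcohol, alkyl halide, amide, arene, thiol.

5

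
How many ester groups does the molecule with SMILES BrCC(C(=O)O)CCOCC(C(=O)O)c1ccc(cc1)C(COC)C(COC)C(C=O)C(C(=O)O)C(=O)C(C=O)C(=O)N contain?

0

Taking each segment in turn:
  BrCH2: halogen on an sp³ carbon → alkyl halide.
  CH(COOH): pendant –COOH: carbonyl C bonded to C and –OH → carboxylic acid.
  CH2OCH2: C–O–C with sp³ carbons on both sides and no adjacent C=O → ether.
  CH(COOH): pendant –COOH: carbonyl C bonded to C and –OH → carboxylic acid.
  C6H4: para-disubstituted benzene ring → arene.
  CH(CH2OCH3): pendant –CH2OCH3: C–O–C linkage → ether.
  CH(CH2OCH3): pendant –CH2OCH3: C–O–C linkage → ether.
  CH(CHO): pendant –CHO: carbonyl C bonded to C and H → aldehyde.
  CH(COOH): pendant –COOH: carbonyl C bonded to C and –OH → carboxylic acid.
  CO: –C(=O)– with carbon on both sides → ketone.
  CH(CHO): pendant –CHO: carbonyl C bonded to C and H → aldehyde.
  CONH2: –C(=O)NH2: carbonyl C bonded to C and to N → amide (the N is not a separate amine).
No segment is a ester: CH(COOH) is carboxylic acid, not ester; CH2OCH2 is ether, not ester; CH(COOH) is carboxylic acid, not ester. → 0.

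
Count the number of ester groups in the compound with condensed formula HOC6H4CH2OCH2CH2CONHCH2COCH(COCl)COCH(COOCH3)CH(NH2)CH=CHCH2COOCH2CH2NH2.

Working along the chain:
  HOC6H4: –OH attached directly to an aromatic ring → phenol (not alcohol); the ring itself is an arene.
  CH2OCH2: C–O–C with sp³ carbons on both sides and no adjacent C=O → ether.
  CH2CONHCH2: –C(=O)–N– linkage → amide (the N is not an amine).
  CO: –C(=O)– with carbon on both sides → ketone.
  CH(COCl): pendant –C(=O)X: carbonyl C bonded to C and halogen → acyl halide.
  CO: –C(=O)– with carbon on both sides → ketone.
  CH(COOCH3): pendant –COOCH3: carbonyl C bonded to C and –OCH3 → ester.
  CH(NH2): –NH2 on an sp³ carbon with no adjacent C=O → amine.
  CH=CH: C=C double bond → alkene.
  CH2COOCH2: –C(=O)–O–C with C on the carbonyl side → ester.
  CH2NH2: –NH2 on an sp³ carbon with no adjacent C=O → amine.
Ester appears at: CH(COOCH3), CH2COOCH2 → 2.

2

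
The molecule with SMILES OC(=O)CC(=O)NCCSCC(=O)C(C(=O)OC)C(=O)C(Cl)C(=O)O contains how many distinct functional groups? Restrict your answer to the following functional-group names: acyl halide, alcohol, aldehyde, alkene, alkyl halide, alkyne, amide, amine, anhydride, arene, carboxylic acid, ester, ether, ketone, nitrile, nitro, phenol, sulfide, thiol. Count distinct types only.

6

Working along the chain:
  HOOC: –COOH: carbonyl C bonded to –OH and C → carboxylic acid (the –OH is not a separate alcohol).
  CH2CONHCH2: –C(=O)–N– linkage → amide (the N is not an amine).
  CH2SCH2: C–S–C linkage → sulfide (thioether).
  CO: –C(=O)– with carbon on both sides → ketone.
  CH(COOCH3): pendant –COOCH3: carbonyl C bonded to C and –OCH3 → ester.
  CO: –C(=O)– with carbon on both sides → ketone.
  CH(Cl): halogen on an sp³ carbon → alkyl halide.
  COOH: –COOH: carbonyl C bonded to –OH and C → carboxylic acid (the –OH is not a separate alcohol).
Distinct types present: alkyl halide, amide, carboxylic acid, ester, ketone, sulfide.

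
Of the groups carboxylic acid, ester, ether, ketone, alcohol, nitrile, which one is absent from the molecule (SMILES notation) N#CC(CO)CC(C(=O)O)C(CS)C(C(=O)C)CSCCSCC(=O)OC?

carboxylic acid: present (CH(COOH) — pendant –COOH: carbonyl C bonded to C and –OH → carboxylic acid).
ketone: present (CH(COCH3) — pendant –COCH3: carbonyl C bonded to two carbons → ketone).
alcohol: present (CH(CH2OH) — pendant –CH2OH on an sp³ backbone C → alcohol).
nitrile: present (N≡C — N≡C–: carbon triple-bonded to nitrogen → nitrile).
ester: present (COOCH3 — –C(=O)OCH3: carbonyl C bonded to C and to –OCH3 → ester (not ketone + ether)).
ether: absent. In COOCH3, the C–O–C oxygen is adjacent to a C=O, so it belongs to an ester, not an ether.

ether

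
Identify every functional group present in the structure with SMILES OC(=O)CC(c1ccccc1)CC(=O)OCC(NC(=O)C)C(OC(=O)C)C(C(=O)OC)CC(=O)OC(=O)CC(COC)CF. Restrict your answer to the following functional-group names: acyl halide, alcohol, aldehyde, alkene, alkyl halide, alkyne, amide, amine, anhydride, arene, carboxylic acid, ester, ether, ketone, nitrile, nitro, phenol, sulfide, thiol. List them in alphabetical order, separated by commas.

alkyl halide, amide, anhydride, arene, carboxylic acid, ester, ether

Working along the chain:
  HOOC: –COOH: carbonyl C bonded to –OH and C → carboxylic acid (the –OH is not a separate alcohol).
  CH(C6H5): pendant –C6H5: benzene ring → arene.
  CH2COOCH2: –C(=O)–O–C with C on the carbonyl side → ester.
  CH(NHCOCH3): pendant –NHC(=O)CH3: N bonded to a carbonyl → amide (not amine).
  CH(OCOCH3): pendant –OC(=O)CH3: an acyloxy group → ester.
  CH(COOCH3): pendant –COOCH3: carbonyl C bonded to C and –OCH3 → ester.
  CH2CO-O-COCH2: two acyl groups sharing one oxygen, –C(=O)–O–C(=O)– → anhydride.
  CH(CH2OCH3): pendant –CH2OCH3: C–O–C linkage → ether.
  CH2F: halogen on an sp³ carbon → alkyl halide.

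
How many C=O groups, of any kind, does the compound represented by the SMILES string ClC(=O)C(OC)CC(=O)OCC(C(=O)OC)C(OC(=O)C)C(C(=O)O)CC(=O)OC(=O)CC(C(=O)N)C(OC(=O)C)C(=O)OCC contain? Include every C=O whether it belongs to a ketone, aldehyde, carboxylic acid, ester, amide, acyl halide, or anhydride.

ClCO: acyl halide, 1 C=O (running total 1).
CH2COOCH2: ester, 1 C=O (running total 2).
CH(COOCH3): ester, 1 C=O (running total 3).
CH(OCOCH3): ester, 1 C=O (running total 4).
CH(COOH): carboxylic acid, 1 C=O (running total 5).
CH2CO-O-COCH2: anhydride, 2 C=O (running total 7).
CH(CONH2): amide, 1 C=O (running total 8).
CH(OCOCH3): ester, 1 C=O (running total 9).
COOCH2CH3: ester, 1 C=O (running total 10).

10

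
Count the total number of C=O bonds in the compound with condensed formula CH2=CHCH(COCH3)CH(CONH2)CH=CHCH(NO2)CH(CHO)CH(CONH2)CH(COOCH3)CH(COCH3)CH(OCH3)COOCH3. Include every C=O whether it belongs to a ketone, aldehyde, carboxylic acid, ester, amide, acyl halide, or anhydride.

7

CH(COCH3): ketone, 1 C=O (running total 1).
CH(CONH2): amide, 1 C=O (running total 2).
CH(CHO): aldehyde, 1 C=O (running total 3).
CH(CONH2): amide, 1 C=O (running total 4).
CH(COOCH3): ester, 1 C=O (running total 5).
CH(COCH3): ketone, 1 C=O (running total 6).
COOCH3: ester, 1 C=O (running total 7).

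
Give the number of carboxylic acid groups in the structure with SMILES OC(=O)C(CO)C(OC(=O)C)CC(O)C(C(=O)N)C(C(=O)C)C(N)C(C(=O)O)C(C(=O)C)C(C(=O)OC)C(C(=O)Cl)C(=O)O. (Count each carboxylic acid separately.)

Taking each segment in turn:
  HOOC: –COOH: carbonyl C bonded to –OH and C → carboxylic acid (the –OH is not a separate alcohol).
  CH(CH2OH): pendant –CH2OH on an sp³ backbone C → alcohol.
  CH(OCOCH3): pendant –OC(=O)CH3: an acyloxy group → ester.
  CH(OH): –OH on an sp³ carbon → alcohol (secondary).
  CH(CONH2): pendant –CONH2: carbonyl C bonded to C and N → amide.
  CH(COCH3): pendant –COCH3: carbonyl C bonded to two carbons → ketone.
  CH(NH2): –NH2 on an sp³ carbon with no adjacent C=O → amine.
  CH(COOH): pendant –COOH: carbonyl C bonded to C and –OH → carboxylic acid.
  CH(COCH3): pendant –COCH3: carbonyl C bonded to two carbons → ketone.
  CH(COOCH3): pendant –COOCH3: carbonyl C bonded to C and –OCH3 → ester.
  CH(COCl): pendant –C(=O)X: carbonyl C bonded to C and halogen → acyl halide.
  COOH: –COOH: carbonyl C bonded to –OH and C → carboxylic acid (the –OH is not a separate alcohol).
Carboxylic acid appears at: HOOC, CH(COOH), COOH → 3.

3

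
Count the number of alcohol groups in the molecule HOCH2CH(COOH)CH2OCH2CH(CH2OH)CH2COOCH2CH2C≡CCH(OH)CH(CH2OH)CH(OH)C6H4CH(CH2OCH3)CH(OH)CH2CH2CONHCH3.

HO– on an sp³ carbon → alcohol.
pendant –COOH: carbonyl C bonded to C and –OH → carboxylic acid.
C–O–C with sp³ carbons on both sides and no adjacent C=O → ether.
pendant –CH2OH on an sp³ backbone C → alcohol.
–C(=O)–O–C with C on the carbonyl side → ester.
C≡C triple bond → alkyne.
–OH on an sp³ carbon → alcohol (secondary).
pendant –CH2OH on an sp³ backbone C → alcohol.
–OH on an sp³ carbon → alcohol (secondary).
para-disubstituted benzene ring → arene.
pendant –CH2OCH3: C–O–C linkage → ether.
–OH on an sp³ carbon → alcohol (secondary).
–C(=O)NHCH3: carbonyl C bonded to C and to N → amide (the N is not an amine).
Alcohol appears at: HOCH2, CH(CH2OH), CH(OH), CH(CH2OH), CH(OH), CH(OH) → 6.

6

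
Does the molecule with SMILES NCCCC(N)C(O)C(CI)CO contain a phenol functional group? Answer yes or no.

–NH2 on an sp³ carbon with no adjacent C=O → amine.
–NH2 on an sp³ carbon with no adjacent C=O → amine.
–OH on an sp³ carbon → alcohol (secondary).
pendant –CH2X: halogen on sp³ carbon → alkyl halide.
–OH on an sp³ carbon → alcohol.
In each of CH(OH) and CH2OH, the –OH is on an sp³ carbon, not on an aromatic ring, so it is an alcohol.
The groups actually present are: alcohol, alkyl halide, amine.

no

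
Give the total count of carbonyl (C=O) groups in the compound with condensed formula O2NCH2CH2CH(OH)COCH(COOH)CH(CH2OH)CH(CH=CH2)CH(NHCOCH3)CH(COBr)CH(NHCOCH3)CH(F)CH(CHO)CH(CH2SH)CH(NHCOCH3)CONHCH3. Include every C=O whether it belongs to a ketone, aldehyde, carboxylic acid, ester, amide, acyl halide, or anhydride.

CO: ketone, 1 C=O (running total 1).
CH(COOH): carboxylic acid, 1 C=O (running total 2).
CH(NHCOCH3): amide, 1 C=O (running total 3).
CH(COBr): acyl halide, 1 C=O (running total 4).
CH(NHCOCH3): amide, 1 C=O (running total 5).
CH(CHO): aldehyde, 1 C=O (running total 6).
CH(NHCOCH3): amide, 1 C=O (running total 7).
CONHCH3: amide, 1 C=O (running total 8).

8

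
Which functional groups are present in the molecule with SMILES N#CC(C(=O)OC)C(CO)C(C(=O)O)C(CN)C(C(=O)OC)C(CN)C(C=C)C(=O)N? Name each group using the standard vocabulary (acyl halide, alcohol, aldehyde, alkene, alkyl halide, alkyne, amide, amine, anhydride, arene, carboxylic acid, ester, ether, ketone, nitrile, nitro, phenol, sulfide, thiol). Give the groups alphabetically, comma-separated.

Taking each segment in turn:
  N≡C: N≡C–: carbon triple-bonded to nitrogen → nitrile.
  CH(COOCH3): pendant –COOCH3: carbonyl C bonded to C and –OCH3 → ester.
  CH(CH2OH): pendant –CH2OH on an sp³ backbone C → alcohol.
  CH(COOH): pendant –COOH: carbonyl C bonded to C and –OH → carboxylic acid.
  CH(CH2NH2): pendant –CH2NH2: N on sp³ C, no adjacent C=O → amine.
  CH(COOCH3): pendant –COOCH3: carbonyl C bonded to C and –OCH3 → ester.
  CH(CH2NH2): pendant –CH2NH2: N on sp³ C, no adjacent C=O → amine.
  CH(CH=CH2): pendant –CH=CH2: C=C double bond → alkene.
  CONH2: –C(=O)NH2: carbonyl C bonded to C and to N → amide (the N is not a separate amine).

alcohol, alkene, amide, amine, carboxylic acid, ester, nitrile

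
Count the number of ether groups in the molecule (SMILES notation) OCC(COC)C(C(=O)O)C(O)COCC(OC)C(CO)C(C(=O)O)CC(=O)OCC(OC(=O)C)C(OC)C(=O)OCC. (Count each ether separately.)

HO– on an sp³ carbon → alcohol.
pendant –CH2OCH3: C–O–C linkage → ether.
pendant –COOH: carbonyl C bonded to C and –OH → carboxylic acid.
–OH on an sp³ carbon → alcohol (secondary).
C–O–C with sp³ carbons on both sides and no adjacent C=O → ether.
pendant –OCH3: C–O–C with sp³ C, no adjacent C=O → ether.
pendant –CH2OH on an sp³ backbone C → alcohol.
pendant –COOH: carbonyl C bonded to C and –OH → carboxylic acid.
–C(=O)–O–C with C on the carbonyl side → ester.
pendant –OC(=O)CH3: an acyloxy group → ester.
pendant –OCH3: C–O–C with sp³ C, no adjacent C=O → ether.
–C(=O)OCH2CH3: carbonyl C bonded to C and to –OEt → ester.
Ether appears at: CH(CH2OCH3), CH2OCH2, CH(OCH3), CH(OCH3) → 4.

4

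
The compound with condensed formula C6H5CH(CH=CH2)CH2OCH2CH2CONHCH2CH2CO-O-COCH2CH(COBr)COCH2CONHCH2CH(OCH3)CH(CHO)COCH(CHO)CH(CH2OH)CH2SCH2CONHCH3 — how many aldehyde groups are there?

2

C6H5– phenyl ring → arene.
pendant –CH=CH2: C=C double bond → alkene.
C–O–C with sp³ carbons on both sides and no adjacent C=O → ether.
–C(=O)–N– linkage → amide (the N is not an amine).
two acyl groups sharing one oxygen, –C(=O)–O–C(=O)– → anhydride.
pendant –C(=O)X: carbonyl C bonded to C and halogen → acyl halide.
–C(=O)– with carbon on both sides → ketone.
–C(=O)–N– linkage → amide (the N is not an amine).
pendant –OCH3: C–O–C with sp³ C, no adjacent C=O → ether.
pendant –CHO: carbonyl C bonded to C and H → aldehyde.
–C(=O)– with carbon on both sides → ketone.
pendant –CHO: carbonyl C bonded to C and H → aldehyde.
pendant –CH2OH on an sp³ backbone C → alcohol.
C–S–C linkage → sulfide (thioether).
–C(=O)NHCH3: carbonyl C bonded to C and to N → amide (the N is not an amine).
Aldehyde appears at: CH(CHO), CH(CHO) → 2.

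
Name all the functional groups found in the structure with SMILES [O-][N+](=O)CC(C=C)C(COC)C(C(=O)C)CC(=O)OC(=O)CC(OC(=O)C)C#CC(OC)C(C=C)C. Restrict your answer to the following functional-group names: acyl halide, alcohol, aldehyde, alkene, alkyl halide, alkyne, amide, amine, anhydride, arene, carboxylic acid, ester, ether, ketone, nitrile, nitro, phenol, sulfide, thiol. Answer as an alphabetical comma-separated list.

–NO2 on carbon → nitro group.
pendant –CH=CH2: C=C double bond → alkene.
pendant –CH2OCH3: C–O–C linkage → ether.
pendant –COCH3: carbonyl C bonded to two carbons → ketone.
two acyl groups sharing one oxygen, –C(=O)–O–C(=O)– → anhydride.
pendant –OC(=O)CH3: an acyloxy group → ester.
C≡C triple bond → alkyne.
pendant –OCH3: C–O–C with sp³ C, no adjacent C=O → ether.
pendant –CH=CH2: C=C double bond → alkene.

alkene, alkyne, anhydride, ester, ether, ketone, nitro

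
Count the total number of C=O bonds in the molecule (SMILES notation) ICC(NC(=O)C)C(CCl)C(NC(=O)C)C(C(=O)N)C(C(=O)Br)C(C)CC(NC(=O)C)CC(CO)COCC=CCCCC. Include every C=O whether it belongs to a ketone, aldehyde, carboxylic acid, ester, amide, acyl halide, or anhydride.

5

CH(NHCOCH3): amide, 1 C=O (running total 1).
CH(NHCOCH3): amide, 1 C=O (running total 2).
CH(CONH2): amide, 1 C=O (running total 3).
CH(COBr): acyl halide, 1 C=O (running total 4).
CH(NHCOCH3): amide, 1 C=O (running total 5).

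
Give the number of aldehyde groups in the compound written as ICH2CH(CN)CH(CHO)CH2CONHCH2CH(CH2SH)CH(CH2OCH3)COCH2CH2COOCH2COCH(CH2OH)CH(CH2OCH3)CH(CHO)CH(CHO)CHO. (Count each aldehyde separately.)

4

Taking each segment in turn:
  ICH2: halogen on an sp³ carbon → alkyl halide.
  CH(CN): pendant –C≡N: nitrile.
  CH(CHO): pendant –CHO: carbonyl C bonded to C and H → aldehyde.
  CH2CONHCH2: –C(=O)–N– linkage → amide (the N is not an amine).
  CH(CH2SH): pendant –CH2SH → thiol.
  CH(CH2OCH3): pendant –CH2OCH3: C–O–C linkage → ether.
  CO: –C(=O)– with carbon on both sides → ketone.
  CH2COOCH2: –C(=O)–O–C with C on the carbonyl side → ester.
  CO: –C(=O)– with carbon on both sides → ketone.
  CH(CH2OH): pendant –CH2OH on an sp³ backbone C → alcohol.
  CH(CH2OCH3): pendant –CH2OCH3: C–O–C linkage → ether.
  CH(CHO): pendant –CHO: carbonyl C bonded to C and H → aldehyde.
  CH(CHO): pendant –CHO: carbonyl C bonded to C and H → aldehyde.
  CHO: terminal –CHO: carbonyl C bonded to H and C → aldehyde.
Aldehyde appears at: CH(CHO), CH(CHO), CH(CHO), CHO → 4.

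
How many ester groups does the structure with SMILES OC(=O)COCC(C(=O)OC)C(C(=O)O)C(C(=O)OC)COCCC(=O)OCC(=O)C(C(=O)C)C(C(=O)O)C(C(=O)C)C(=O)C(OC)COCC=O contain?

3

Reading the structure from left to right:
  HOOC: –COOH: carbonyl C bonded to –OH and C → carboxylic acid (the –OH is not a separate alcohol).
  CH2OCH2: C–O–C with sp³ carbons on both sides and no adjacent C=O → ether.
  CH(COOCH3): pendant –COOCH3: carbonyl C bonded to C and –OCH3 → ester.
  CH(COOH): pendant –COOH: carbonyl C bonded to C and –OH → carboxylic acid.
  CH(COOCH3): pendant –COOCH3: carbonyl C bonded to C and –OCH3 → ester.
  CH2OCH2: C–O–C with sp³ carbons on both sides and no adjacent C=O → ether.
  CH2COOCH2: –C(=O)–O–C with C on the carbonyl side → ester.
  CO: –C(=O)– with carbon on both sides → ketone.
  CH(COCH3): pendant –COCH3: carbonyl C bonded to two carbons → ketone.
  CH(COOH): pendant –COOH: carbonyl C bonded to C and –OH → carboxylic acid.
  CH(COCH3): pendant –COCH3: carbonyl C bonded to two carbons → ketone.
  CO: –C(=O)– with carbon on both sides → ketone.
  CH(OCH3): pendant –OCH3: C–O–C with sp³ C, no adjacent C=O → ether.
  CH2OCH2: C–O–C with sp³ carbons on both sides and no adjacent C=O → ether.
  CHO: terminal –CHO: carbonyl C bonded to H and C → aldehyde.
Ester appears at: CH(COOCH3), CH(COOCH3), CH2COOCH2 → 3.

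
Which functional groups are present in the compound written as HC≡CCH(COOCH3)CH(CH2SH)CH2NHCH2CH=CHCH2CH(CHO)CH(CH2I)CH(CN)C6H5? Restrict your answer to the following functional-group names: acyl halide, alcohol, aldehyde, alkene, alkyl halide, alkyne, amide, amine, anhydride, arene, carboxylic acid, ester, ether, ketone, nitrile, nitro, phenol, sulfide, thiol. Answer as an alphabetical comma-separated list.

C≡C triple bond → alkyne.
pendant –COOCH3: carbonyl C bonded to C and –OCH3 → ester.
pendant –CH2SH → thiol.
C–N–C with sp³ carbons and no adjacent C=O → amine (secondary).
C=C double bond → alkene.
pendant –CHO: carbonyl C bonded to C and H → aldehyde.
pendant –CH2X: halogen on sp³ carbon → alkyl halide.
pendant –C≡N: nitrile.
–C6H5 phenyl ring → arene.

aldehyde, alkene, alkyl halide, alkyne, amine, arene, ester, nitrile, thiol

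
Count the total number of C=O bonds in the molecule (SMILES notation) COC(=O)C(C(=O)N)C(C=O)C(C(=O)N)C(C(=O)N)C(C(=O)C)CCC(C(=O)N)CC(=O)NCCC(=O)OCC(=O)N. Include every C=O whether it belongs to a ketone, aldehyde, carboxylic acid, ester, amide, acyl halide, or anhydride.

10

CH3OOC: ester, 1 C=O (running total 1).
CH(CONH2): amide, 1 C=O (running total 2).
CH(CHO): aldehyde, 1 C=O (running total 3).
CH(CONH2): amide, 1 C=O (running total 4).
CH(CONH2): amide, 1 C=O (running total 5).
CH(COCH3): ketone, 1 C=O (running total 6).
CH(CONH2): amide, 1 C=O (running total 7).
CH2CONHCH2: amide, 1 C=O (running total 8).
CH2COOCH2: ester, 1 C=O (running total 9).
CONH2: amide, 1 C=O (running total 10).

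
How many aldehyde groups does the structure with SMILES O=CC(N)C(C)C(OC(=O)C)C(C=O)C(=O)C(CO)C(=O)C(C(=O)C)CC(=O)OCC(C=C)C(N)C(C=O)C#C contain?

3

Reading the structure from left to right:
  OHC: terminal –CHO: carbonyl C bonded to H and C → aldehyde.
  CH(NH2): –NH2 on an sp³ carbon with no adjacent C=O → amine.
  CH(OCOCH3): pendant –OC(=O)CH3: an acyloxy group → ester.
  CH(CHO): pendant –CHO: carbonyl C bonded to C and H → aldehyde.
  CO: –C(=O)– with carbon on both sides → ketone.
  CH(CH2OH): pendant –CH2OH on an sp³ backbone C → alcohol.
  CO: –C(=O)– with carbon on both sides → ketone.
  CH(COCH3): pendant –COCH3: carbonyl C bonded to two carbons → ketone.
  CH2COOCH2: –C(=O)–O–C with C on the carbonyl side → ester.
  CH(CH=CH2): pendant –CH=CH2: C=C double bond → alkene.
  CH(NH2): –NH2 on an sp³ carbon with no adjacent C=O → amine.
  CH(CHO): pendant –CHO: carbonyl C bonded to C and H → aldehyde.
  C≡CH: C≡C triple bond → alkyne.
Aldehyde appears at: OHC, CH(CHO), CH(CHO) → 3.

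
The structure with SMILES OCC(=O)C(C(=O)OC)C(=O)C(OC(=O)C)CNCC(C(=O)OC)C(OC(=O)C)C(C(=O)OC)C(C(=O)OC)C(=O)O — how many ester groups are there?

6

Working along the chain:
  HOCH2: HO– on an sp³ carbon → alcohol.
  CO: –C(=O)– with carbon on both sides → ketone.
  CH(COOCH3): pendant –COOCH3: carbonyl C bonded to C and –OCH3 → ester.
  CO: –C(=O)– with carbon on both sides → ketone.
  CH(OCOCH3): pendant –OC(=O)CH3: an acyloxy group → ester.
  CH2NHCH2: C–N–C with sp³ carbons and no adjacent C=O → amine (secondary).
  CH(COOCH3): pendant –COOCH3: carbonyl C bonded to C and –OCH3 → ester.
  CH(OCOCH3): pendant –OC(=O)CH3: an acyloxy group → ester.
  CH(COOCH3): pendant –COOCH3: carbonyl C bonded to C and –OCH3 → ester.
  CH(COOCH3): pendant –COOCH3: carbonyl C bonded to C and –OCH3 → ester.
  COOH: –COOH: carbonyl C bonded to –OH and C → carboxylic acid (the –OH is not a separate alcohol).
Ester appears at: CH(COOCH3), CH(OCOCH3), CH(COOCH3), CH(OCOCH3), CH(COOCH3), CH(COOCH3) → 6.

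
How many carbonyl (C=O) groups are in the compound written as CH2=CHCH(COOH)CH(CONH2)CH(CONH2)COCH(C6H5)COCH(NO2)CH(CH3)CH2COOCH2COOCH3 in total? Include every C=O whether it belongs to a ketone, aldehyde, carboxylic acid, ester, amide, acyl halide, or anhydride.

7

CH(COOH): carboxylic acid, 1 C=O (running total 1).
CH(CONH2): amide, 1 C=O (running total 2).
CH(CONH2): amide, 1 C=O (running total 3).
CO: ketone, 1 C=O (running total 4).
CO: ketone, 1 C=O (running total 5).
CH2COOCH2: ester, 1 C=O (running total 6).
COOCH3: ester, 1 C=O (running total 7).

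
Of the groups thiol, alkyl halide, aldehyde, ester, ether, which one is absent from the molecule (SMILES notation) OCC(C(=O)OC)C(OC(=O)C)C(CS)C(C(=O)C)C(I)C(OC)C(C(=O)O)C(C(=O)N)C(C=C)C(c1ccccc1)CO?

aldehyde

thiol: present (CH(CH2SH) — pendant –CH2SH → thiol).
ester: present (CH(COOCH3) — pendant –COOCH3: carbonyl C bonded to C and –OCH3 → ester).
ether: present (CH(OCH3) — pendant –OCH3: C–O–C with sp³ C, no adjacent C=O → ether).
alkyl halide: present (CH(I) — halogen on an sp³ carbon → alkyl halide).
aldehyde: absent. In CH(COCH3), the carbonyl carbon is bonded to two carbons, so it is a ketone, not an aldehyde. In CH(COOH), the carbonyl carbon bears –OH, not –H, so it is a carboxylic acid.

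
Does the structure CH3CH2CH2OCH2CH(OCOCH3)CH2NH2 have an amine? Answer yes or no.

yes

Reading the structure from left to right:
  CH2OCH2: C–O–C with sp³ carbons on both sides and no adjacent C=O → ether.
  CH(OCOCH3): pendant –OC(=O)CH3: an acyloxy group → ester.
  CH2NH2: –NH2 on an sp³ carbon with no adjacent C=O → amine.
The CH2NH2 segment supplies the amine: –NH2 on an sp³ carbon with no adjacent C=O → amine.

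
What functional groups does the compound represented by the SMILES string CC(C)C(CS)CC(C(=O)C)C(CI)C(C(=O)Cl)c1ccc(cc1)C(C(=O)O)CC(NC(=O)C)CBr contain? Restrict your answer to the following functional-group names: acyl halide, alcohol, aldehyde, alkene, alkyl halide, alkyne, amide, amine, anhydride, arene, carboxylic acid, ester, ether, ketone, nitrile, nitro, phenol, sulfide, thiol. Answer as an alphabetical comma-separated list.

acyl halide, alkyl halide, amide, arene, carboxylic acid, ketone, thiol

pendant –CH2SH → thiol.
pendant –COCH3: carbonyl C bonded to two carbons → ketone.
pendant –CH2X: halogen on sp³ carbon → alkyl halide.
pendant –C(=O)X: carbonyl C bonded to C and halogen → acyl halide.
para-disubstituted benzene ring → arene.
pendant –COOH: carbonyl C bonded to C and –OH → carboxylic acid.
pendant –NHC(=O)CH3: N bonded to a carbonyl → amide (not amine).
halogen on an sp³ carbon → alkyl halide.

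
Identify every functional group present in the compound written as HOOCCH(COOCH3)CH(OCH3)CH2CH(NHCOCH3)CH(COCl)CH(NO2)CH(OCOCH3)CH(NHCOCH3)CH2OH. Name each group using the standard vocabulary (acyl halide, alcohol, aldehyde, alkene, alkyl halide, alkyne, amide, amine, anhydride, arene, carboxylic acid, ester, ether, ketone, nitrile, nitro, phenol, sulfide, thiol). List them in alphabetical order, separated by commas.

acyl halide, alcohol, amide, carboxylic acid, ester, ether, nitro

–COOH: carbonyl C bonded to –OH and C → carboxylic acid (the –OH is not a separate alcohol).
pendant –COOCH3: carbonyl C bonded to C and –OCH3 → ester.
pendant –OCH3: C–O–C with sp³ C, no adjacent C=O → ether.
pendant –NHC(=O)CH3: N bonded to a carbonyl → amide (not amine).
pendant –C(=O)X: carbonyl C bonded to C and halogen → acyl halide.
–NO2 on an sp³ carbon → nitro (the N=O is not a carbonyl).
pendant –OC(=O)CH3: an acyloxy group → ester.
pendant –NHC(=O)CH3: N bonded to a carbonyl → amide (not amine).
–OH on an sp³ carbon → alcohol.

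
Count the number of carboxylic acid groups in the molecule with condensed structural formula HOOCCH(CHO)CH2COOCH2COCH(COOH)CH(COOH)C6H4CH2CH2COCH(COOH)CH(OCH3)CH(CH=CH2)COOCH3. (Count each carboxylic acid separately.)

–COOH: carbonyl C bonded to –OH and C → carboxylic acid (the –OH is not a separate alcohol).
pendant –CHO: carbonyl C bonded to C and H → aldehyde.
–C(=O)–O–C with C on the carbonyl side → ester.
–C(=O)– with carbon on both sides → ketone.
pendant –COOH: carbonyl C bonded to C and –OH → carboxylic acid.
pendant –COOH: carbonyl C bonded to C and –OH → carboxylic acid.
para-disubstituted benzene ring → arene.
–C(=O)– with carbon on both sides → ketone.
pendant –COOH: carbonyl C bonded to C and –OH → carboxylic acid.
pendant –OCH3: C–O–C with sp³ C, no adjacent C=O → ether.
pendant –CH=CH2: C=C double bond → alkene.
–C(=O)OCH3: carbonyl C bonded to C and to –OCH3 → ester (not ketone + ether).
Carboxylic acid appears at: HOOC, CH(COOH), CH(COOH), CH(COOH) → 4.

4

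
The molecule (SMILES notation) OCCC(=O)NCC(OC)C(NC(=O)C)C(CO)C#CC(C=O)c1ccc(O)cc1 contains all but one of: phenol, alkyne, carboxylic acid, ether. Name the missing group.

alkyne: present (C≡C — C≡C triple bond → alkyne).
ether: present (CH(OCH3) — pendant –OCH3: C–O–C with sp³ C, no adjacent C=O → ether).
phenol: present (C6H4OH — –OH attached directly to an aromatic ring → phenol (not alcohol); the ring itself is an arene).
carboxylic acid: absent. In each of CH2CONHCH2 and CH(NHCOCH3), the carbonyl is bonded to nitrogen, not to –OH; that is an amide.

carboxylic acid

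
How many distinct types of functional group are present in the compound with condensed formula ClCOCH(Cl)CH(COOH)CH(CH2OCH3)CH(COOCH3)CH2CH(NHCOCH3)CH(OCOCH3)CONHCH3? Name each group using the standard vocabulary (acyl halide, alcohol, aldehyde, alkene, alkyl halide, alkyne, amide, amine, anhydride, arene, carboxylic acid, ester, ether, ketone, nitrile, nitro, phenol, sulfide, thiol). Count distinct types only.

6

Working along the chain:
  ClCO: –C(=O)Cl: carbonyl C bonded to C and to a halogen → acyl halide (not alkyl halide).
  CH(Cl): halogen on an sp³ carbon → alkyl halide.
  CH(COOH): pendant –COOH: carbonyl C bonded to C and –OH → carboxylic acid.
  CH(CH2OCH3): pendant –CH2OCH3: C–O–C linkage → ether.
  CH(COOCH3): pendant –COOCH3: carbonyl C bonded to C and –OCH3 → ester.
  CH(NHCOCH3): pendant –NHC(=O)CH3: N bonded to a carbonyl → amide (not amine).
  CH(OCOCH3): pendant –OC(=O)CH3: an acyloxy group → ester.
  CONHCH3: –C(=O)NHCH3: carbonyl C bonded to C and to N → amide (the N is not an amine).
Distinct types present: acyl halide, alkyl halide, amide, carboxylic acid, ester, ether.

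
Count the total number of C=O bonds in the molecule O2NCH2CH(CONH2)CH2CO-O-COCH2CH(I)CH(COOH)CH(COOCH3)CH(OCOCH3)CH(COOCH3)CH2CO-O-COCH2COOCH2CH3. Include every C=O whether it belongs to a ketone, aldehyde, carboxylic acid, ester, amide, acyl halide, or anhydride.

10

CH(CONH2): amide, 1 C=O (running total 1).
CH2CO-O-COCH2: anhydride, 2 C=O (running total 3).
CH(COOH): carboxylic acid, 1 C=O (running total 4).
CH(COOCH3): ester, 1 C=O (running total 5).
CH(OCOCH3): ester, 1 C=O (running total 6).
CH(COOCH3): ester, 1 C=O (running total 7).
CH2CO-O-COCH2: anhydride, 2 C=O (running total 9).
COOCH2CH3: ester, 1 C=O (running total 10).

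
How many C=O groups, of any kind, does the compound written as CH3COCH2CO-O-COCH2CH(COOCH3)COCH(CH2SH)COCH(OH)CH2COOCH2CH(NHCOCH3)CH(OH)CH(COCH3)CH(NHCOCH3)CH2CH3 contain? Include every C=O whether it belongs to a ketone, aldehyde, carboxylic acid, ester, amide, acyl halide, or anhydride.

CO: ketone, 1 C=O (running total 1).
CH2CO-O-COCH2: anhydride, 2 C=O (running total 3).
CH(COOCH3): ester, 1 C=O (running total 4).
CO: ketone, 1 C=O (running total 5).
CO: ketone, 1 C=O (running total 6).
CH2COOCH2: ester, 1 C=O (running total 7).
CH(NHCOCH3): amide, 1 C=O (running total 8).
CH(COCH3): ketone, 1 C=O (running total 9).
CH(NHCOCH3): amide, 1 C=O (running total 10).

10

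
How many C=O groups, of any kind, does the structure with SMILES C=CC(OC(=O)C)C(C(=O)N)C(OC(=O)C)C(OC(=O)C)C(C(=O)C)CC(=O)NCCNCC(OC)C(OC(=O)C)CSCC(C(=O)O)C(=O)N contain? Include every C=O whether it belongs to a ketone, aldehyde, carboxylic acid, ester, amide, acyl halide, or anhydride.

CH(OCOCH3): ester, 1 C=O (running total 1).
CH(CONH2): amide, 1 C=O (running total 2).
CH(OCOCH3): ester, 1 C=O (running total 3).
CH(OCOCH3): ester, 1 C=O (running total 4).
CH(COCH3): ketone, 1 C=O (running total 5).
CH2CONHCH2: amide, 1 C=O (running total 6).
CH(OCOCH3): ester, 1 C=O (running total 7).
CH(COOH): carboxylic acid, 1 C=O (running total 8).
CONH2: amide, 1 C=O (running total 9).

9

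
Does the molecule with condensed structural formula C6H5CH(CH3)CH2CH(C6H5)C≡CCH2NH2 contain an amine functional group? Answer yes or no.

yes

Reading the structure from left to right:
  C6H5: C6H5– phenyl ring → arene.
  CH(C6H5): pendant –C6H5: benzene ring → arene.
  C≡C: C≡C triple bond → alkyne.
  CH2NH2: –NH2 on an sp³ carbon with no adjacent C=O → amine.
The CH2NH2 segment supplies the amine: –NH2 on an sp³ carbon with no adjacent C=O → amine.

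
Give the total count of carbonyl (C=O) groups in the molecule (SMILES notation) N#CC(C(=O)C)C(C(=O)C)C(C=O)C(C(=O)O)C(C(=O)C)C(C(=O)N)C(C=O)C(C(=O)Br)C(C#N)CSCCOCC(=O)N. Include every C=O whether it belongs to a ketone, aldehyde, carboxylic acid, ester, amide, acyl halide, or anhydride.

9

CH(COCH3): ketone, 1 C=O (running total 1).
CH(COCH3): ketone, 1 C=O (running total 2).
CH(CHO): aldehyde, 1 C=O (running total 3).
CH(COOH): carboxylic acid, 1 C=O (running total 4).
CH(COCH3): ketone, 1 C=O (running total 5).
CH(CONH2): amide, 1 C=O (running total 6).
CH(CHO): aldehyde, 1 C=O (running total 7).
CH(COBr): acyl halide, 1 C=O (running total 8).
CONH2: amide, 1 C=O (running total 9).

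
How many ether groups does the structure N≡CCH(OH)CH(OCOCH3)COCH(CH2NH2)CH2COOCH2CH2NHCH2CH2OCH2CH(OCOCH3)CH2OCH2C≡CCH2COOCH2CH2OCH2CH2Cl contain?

Working along the chain:
  N≡C: N≡C–: carbon triple-bonded to nitrogen → nitrile.
  CH(OH): –OH on an sp³ carbon → alcohol (secondary).
  CH(OCOCH3): pendant –OC(=O)CH3: an acyloxy group → ester.
  CO: –C(=O)– with carbon on both sides → ketone.
  CH(CH2NH2): pendant –CH2NH2: N on sp³ C, no adjacent C=O → amine.
  CH2COOCH2: –C(=O)–O–C with C on the carbonyl side → ester.
  CH2NHCH2: C–N–C with sp³ carbons and no adjacent C=O → amine (secondary).
  CH2OCH2: C–O–C with sp³ carbons on both sides and no adjacent C=O → ether.
  CH(OCOCH3): pendant –OC(=O)CH3: an acyloxy group → ester.
  CH2OCH2: C–O–C with sp³ carbons on both sides and no adjacent C=O → ether.
  C≡C: C≡C triple bond → alkyne.
  CH2COOCH2: –C(=O)–O–C with C on the carbonyl side → ester.
  CH2OCH2: C–O–C with sp³ carbons on both sides and no adjacent C=O → ether.
  CH2Cl: halogen on an sp³ carbon → alkyl halide.
Ether appears at: CH2OCH2, CH2OCH2, CH2OCH2 → 3.

3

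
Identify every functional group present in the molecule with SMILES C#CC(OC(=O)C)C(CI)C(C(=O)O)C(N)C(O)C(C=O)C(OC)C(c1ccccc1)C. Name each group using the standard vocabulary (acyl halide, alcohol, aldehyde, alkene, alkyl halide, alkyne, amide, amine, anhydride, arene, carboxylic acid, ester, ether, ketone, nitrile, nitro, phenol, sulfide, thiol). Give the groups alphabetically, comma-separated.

C≡C triple bond → alkyne.
pendant –OC(=O)CH3: an acyloxy group → ester.
pendant –CH2X: halogen on sp³ carbon → alkyl halide.
pendant –COOH: carbonyl C bonded to C and –OH → carboxylic acid.
–NH2 on an sp³ carbon with no adjacent C=O → amine.
–OH on an sp³ carbon → alcohol (secondary).
pendant –CHO: carbonyl C bonded to C and H → aldehyde.
pendant –OCH3: C–O–C with sp³ C, no adjacent C=O → ether.
pendant –C6H5: benzene ring → arene.

alcohol, aldehyde, alkyl halide, alkyne, amine, arene, carboxylic acid, ester, ether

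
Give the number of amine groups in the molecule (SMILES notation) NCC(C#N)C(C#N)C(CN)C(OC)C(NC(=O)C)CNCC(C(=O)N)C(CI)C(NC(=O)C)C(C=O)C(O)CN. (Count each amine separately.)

4

Taking each segment in turn:
  H2NCH2: –NH2 on an sp³ carbon with no adjacent C=O → amine.
  CH(CN): pendant –C≡N: nitrile.
  CH(CN): pendant –C≡N: nitrile.
  CH(CH2NH2): pendant –CH2NH2: N on sp³ C, no adjacent C=O → amine.
  CH(OCH3): pendant –OCH3: C–O–C with sp³ C, no adjacent C=O → ether.
  CH(NHCOCH3): pendant –NHC(=O)CH3: N bonded to a carbonyl → amide (not amine).
  CH2NHCH2: C–N–C with sp³ carbons and no adjacent C=O → amine (secondary).
  CH(CONH2): pendant –CONH2: carbonyl C bonded to C and N → amide.
  CH(CH2I): pendant –CH2X: halogen on sp³ carbon → alkyl halide.
  CH(NHCOCH3): pendant –NHC(=O)CH3: N bonded to a carbonyl → amide (not amine).
  CH(CHO): pendant –CHO: carbonyl C bonded to C and H → aldehyde.
  CH(OH): –OH on an sp³ carbon → alcohol (secondary).
  CH2NH2: –NH2 on an sp³ carbon with no adjacent C=O → amine.
Amine appears at: H2NCH2, CH(CH2NH2), CH2NHCH2, CH2NH2 → 4.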